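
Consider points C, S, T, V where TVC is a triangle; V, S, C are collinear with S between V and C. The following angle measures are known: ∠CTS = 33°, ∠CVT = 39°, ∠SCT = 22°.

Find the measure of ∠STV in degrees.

1. ∠CST = 125°  [△TSC]
2. ∠SVT = 39°  [S on ray VC]
3. ∠TSV = 55°  [linear pair at S on VC]
4. ∠STV = 86°  [△TVS]

∠STV = 86°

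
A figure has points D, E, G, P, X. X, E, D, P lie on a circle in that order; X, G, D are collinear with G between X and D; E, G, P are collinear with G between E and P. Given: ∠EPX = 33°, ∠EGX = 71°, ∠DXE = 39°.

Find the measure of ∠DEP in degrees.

1. ∠EDX = 33°  [same arc XE]
2. ∠DGE = 109°  [linear pair at G on XD]
3. ∠DEP = 38°  [△EGD]

∠DEP = 38°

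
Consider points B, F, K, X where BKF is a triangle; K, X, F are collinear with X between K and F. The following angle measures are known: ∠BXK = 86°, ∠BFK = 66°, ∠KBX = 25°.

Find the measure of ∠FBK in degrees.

∠FBK = 45°

1. ∠BKX = 69°  [△BKX]
2. ∠BKF = 69°  [X on ray KF]
3. ∠FBK = 45°  [△BKF]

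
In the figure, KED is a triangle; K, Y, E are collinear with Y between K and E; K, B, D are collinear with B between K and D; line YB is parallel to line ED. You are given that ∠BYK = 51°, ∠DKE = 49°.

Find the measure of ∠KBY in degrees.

∠KBY = 80°

1. ∠DEK = 51°  [YB∥ED, corresponding at Y]
2. ∠EDK = 80°  [△KED]
3. ∠KBY = 80°  [YB∥ED, corresponding at B]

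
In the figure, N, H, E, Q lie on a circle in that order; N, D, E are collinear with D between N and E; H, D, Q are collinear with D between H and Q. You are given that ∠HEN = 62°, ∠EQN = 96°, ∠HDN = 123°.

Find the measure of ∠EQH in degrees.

1. ∠EHN = 84°  [cyclic NHEQ, opposite ∠H+∠Q]
2. ∠ENH = 34°  [△NHE]
3. ∠EQH = 34°  [same arc HE]

∠EQH = 34°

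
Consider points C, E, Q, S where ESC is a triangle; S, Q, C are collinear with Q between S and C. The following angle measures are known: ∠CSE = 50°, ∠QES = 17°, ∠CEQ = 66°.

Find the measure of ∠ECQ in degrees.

∠ECQ = 47°

1. ∠ESQ = 50°  [Q on ray SC]
2. ∠EQS = 113°  [△ESQ]
3. ∠CQE = 67°  [linear pair at Q on SC]
4. ∠ECQ = 47°  [△EQC]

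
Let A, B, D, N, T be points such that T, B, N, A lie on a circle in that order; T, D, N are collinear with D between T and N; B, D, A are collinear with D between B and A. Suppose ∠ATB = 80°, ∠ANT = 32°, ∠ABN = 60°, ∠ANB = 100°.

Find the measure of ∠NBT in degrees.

∠NBT = 92°

1. ∠ATN = 60°  [same arc NA]
2. ∠NAT = 88°  [△TNA]
3. ∠NBT = 92°  [cyclic TBNA, opposite ∠B+∠A]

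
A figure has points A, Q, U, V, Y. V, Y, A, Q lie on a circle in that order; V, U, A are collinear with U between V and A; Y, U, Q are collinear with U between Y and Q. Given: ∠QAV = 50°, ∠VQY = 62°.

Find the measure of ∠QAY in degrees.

1. ∠QYV = 50°  [same arc VQ]
2. ∠QVY = 68°  [△VYQ]
3. ∠QAY = 112°  [cyclic VYAQ, opposite ∠V+∠A]

∠QAY = 112°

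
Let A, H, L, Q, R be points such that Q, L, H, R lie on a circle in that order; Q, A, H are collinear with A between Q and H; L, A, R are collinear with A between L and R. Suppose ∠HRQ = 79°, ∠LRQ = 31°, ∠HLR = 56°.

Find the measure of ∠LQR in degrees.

1. ∠HLQ = 101°  [cyclic QLHR, opposite ∠L+∠R]
2. ∠LHQ = 31°  [same arc QL]
3. ∠HAL = 93°  [△LAH]
4. ∠HQL = 48°  [△QLH]
5. ∠LAQ = 87°  [linear pair at A on QH]
6. ∠QLR = 45°  [△QAL]
7. ∠LQR = 104°  [△QLR]

∠LQR = 104°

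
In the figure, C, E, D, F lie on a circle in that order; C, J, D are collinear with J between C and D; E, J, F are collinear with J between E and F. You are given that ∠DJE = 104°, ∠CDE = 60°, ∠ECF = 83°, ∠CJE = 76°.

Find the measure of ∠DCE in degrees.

∠DCE = 67°

1. ∠CFE = 60°  [same arc CE]
2. ∠CEF = 37°  [△CEF]
3. ∠DCE = 67°  [△CJE]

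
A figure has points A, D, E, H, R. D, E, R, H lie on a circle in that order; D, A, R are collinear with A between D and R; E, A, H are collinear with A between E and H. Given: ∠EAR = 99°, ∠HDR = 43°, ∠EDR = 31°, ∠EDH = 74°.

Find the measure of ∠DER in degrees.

1. ∠HER = 43°  [same arc RH]
2. ∠DRE = 38°  [△EAR]
3. ∠DER = 111°  [△DER]

∠DER = 111°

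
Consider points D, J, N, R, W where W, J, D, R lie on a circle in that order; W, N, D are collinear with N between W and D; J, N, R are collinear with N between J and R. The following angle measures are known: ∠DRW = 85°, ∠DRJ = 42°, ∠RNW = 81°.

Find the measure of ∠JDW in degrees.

∠JDW = 43°

1. ∠DJW = 95°  [cyclic WJDR, opposite ∠J+∠R]
2. ∠DWJ = 42°  [same arc JD]
3. ∠JDW = 43°  [△WJD]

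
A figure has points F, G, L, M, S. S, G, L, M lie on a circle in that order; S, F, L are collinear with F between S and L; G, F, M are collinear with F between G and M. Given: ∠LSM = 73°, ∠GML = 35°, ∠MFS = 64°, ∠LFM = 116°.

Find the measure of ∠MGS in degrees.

1. ∠GSL = 35°  [same arc GL]
2. ∠GFS = 116°  [vertical angles at F]
3. ∠MGS = 29°  [△SFG]

∠MGS = 29°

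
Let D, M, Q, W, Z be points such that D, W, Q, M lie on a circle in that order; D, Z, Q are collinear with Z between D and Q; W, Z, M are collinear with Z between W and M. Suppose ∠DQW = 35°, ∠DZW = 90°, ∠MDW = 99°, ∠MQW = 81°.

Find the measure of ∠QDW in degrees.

∠QDW = 44°

1. ∠DMW = 35°  [same arc DW]
2. ∠DWM = 46°  [△DWM]
3. ∠QDW = 44°  [△DZW]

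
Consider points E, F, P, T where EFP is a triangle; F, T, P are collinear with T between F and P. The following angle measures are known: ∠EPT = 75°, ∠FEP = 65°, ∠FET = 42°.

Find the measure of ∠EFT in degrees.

1. ∠EPF = 75°  [T on ray PF]
2. ∠EFP = 40°  [△EFP]
3. ∠EFT = 40°  [T on ray FP]

∠EFT = 40°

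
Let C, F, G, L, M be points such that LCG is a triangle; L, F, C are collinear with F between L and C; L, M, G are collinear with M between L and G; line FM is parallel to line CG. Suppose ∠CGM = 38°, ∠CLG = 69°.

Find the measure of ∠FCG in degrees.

1. ∠CGL = 38°  [M on ray GL]
2. ∠GCL = 73°  [△LCG]
3. ∠FCG = 73°  [F on ray CL]

∠FCG = 73°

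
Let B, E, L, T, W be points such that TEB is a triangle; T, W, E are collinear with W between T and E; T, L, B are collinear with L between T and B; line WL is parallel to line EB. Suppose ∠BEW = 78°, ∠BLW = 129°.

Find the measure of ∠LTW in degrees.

∠LTW = 51°

1. ∠BET = 78°  [W on ray ET]
2. ∠TLW = 51°  [linear pair at L on TB]
3. ∠LWT = 78°  [WL∥EB, corresponding at W]
4. ∠LTW = 51°  [△TWL]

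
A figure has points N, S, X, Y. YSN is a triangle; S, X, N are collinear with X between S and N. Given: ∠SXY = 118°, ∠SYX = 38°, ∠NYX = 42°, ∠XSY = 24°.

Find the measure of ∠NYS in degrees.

1. ∠NXY = 62°  [linear pair at X on SN]
2. ∠XNY = 76°  [△YXN]
3. ∠NSY = 24°  [X on ray SN]
4. ∠SNY = 76°  [X on ray NS]
5. ∠NYS = 80°  [△YSN]

∠NYS = 80°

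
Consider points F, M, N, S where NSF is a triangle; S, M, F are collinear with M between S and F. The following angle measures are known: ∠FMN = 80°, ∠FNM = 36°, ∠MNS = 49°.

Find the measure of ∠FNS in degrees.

∠FNS = 85°

1. ∠MFN = 64°  [△NMF]
2. ∠NMS = 100°  [linear pair at M on SF]
3. ∠MSN = 31°  [△NSM]
4. ∠NFS = 64°  [M on ray FS]
5. ∠FSN = 31°  [M on ray SF]
6. ∠FNS = 85°  [△NSF]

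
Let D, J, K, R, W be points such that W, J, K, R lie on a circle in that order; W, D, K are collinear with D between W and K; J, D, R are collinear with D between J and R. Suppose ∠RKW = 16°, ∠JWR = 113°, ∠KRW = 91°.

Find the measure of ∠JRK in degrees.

∠JRK = 40°

1. ∠KWR = 73°  [△WKR]
2. ∠JKR = 67°  [cyclic WJKR, opposite ∠W+∠K]
3. ∠KJR = 73°  [same arc KR]
4. ∠JRK = 40°  [△JKR]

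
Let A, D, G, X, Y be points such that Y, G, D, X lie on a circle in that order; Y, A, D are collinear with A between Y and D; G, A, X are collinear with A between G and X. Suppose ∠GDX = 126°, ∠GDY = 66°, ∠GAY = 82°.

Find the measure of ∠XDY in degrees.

∠XDY = 60°

1. ∠GYX = 54°  [cyclic YGDX, opposite ∠Y+∠D]
2. ∠GXY = 66°  [same arc YG]
3. ∠XGY = 60°  [△YGX]
4. ∠XDY = 60°  [same arc YX]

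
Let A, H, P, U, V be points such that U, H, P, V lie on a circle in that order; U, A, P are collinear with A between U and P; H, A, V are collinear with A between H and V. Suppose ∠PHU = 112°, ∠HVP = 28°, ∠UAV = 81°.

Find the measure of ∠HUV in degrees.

1. ∠HUP = 28°  [same arc HP]
2. ∠HAP = 81°  [vertical angles at A]
3. ∠HPU = 40°  [△UHP]
4. ∠HAU = 99°  [linear pair at A on UP]
5. ∠HVU = 40°  [same arc UH]
6. ∠UHV = 53°  [△UAH]
7. ∠HUV = 87°  [△UHV]

∠HUV = 87°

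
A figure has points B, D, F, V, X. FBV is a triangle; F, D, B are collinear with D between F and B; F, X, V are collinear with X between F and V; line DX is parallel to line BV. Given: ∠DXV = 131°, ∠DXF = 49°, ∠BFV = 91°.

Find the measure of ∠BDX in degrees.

1. ∠BVF = 49°  [DX∥BV, corresponding at X]
2. ∠FBV = 40°  [△FBV]
3. ∠FDX = 40°  [DX∥BV, corresponding at D]
4. ∠BDX = 140°  [linear pair at D on FB]

∠BDX = 140°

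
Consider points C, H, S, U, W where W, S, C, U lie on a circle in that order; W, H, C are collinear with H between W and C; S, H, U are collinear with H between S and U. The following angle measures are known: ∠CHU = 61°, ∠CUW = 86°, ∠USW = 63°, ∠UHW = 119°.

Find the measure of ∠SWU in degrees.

1. ∠SHW = 61°  [vertical angles at H]
2. ∠CSW = 94°  [cyclic WSCU, opposite ∠S+∠U]
3. ∠CWS = 56°  [△WHS]
4. ∠SCW = 30°  [△WSC]
5. ∠SUW = 30°  [same arc WS]
6. ∠SWU = 87°  [△WSU]

∠SWU = 87°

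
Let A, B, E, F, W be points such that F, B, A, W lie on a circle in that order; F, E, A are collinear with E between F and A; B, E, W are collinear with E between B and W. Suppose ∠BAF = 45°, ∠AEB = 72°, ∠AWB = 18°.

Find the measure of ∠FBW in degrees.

∠FBW = 54°

1. ∠BEF = 108°  [linear pair at E on FA]
2. ∠AFB = 18°  [same arc BA]
3. ∠FBW = 54°  [△FEB]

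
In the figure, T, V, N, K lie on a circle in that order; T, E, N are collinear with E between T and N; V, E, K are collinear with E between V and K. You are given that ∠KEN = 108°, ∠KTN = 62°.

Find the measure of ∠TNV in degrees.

1. ∠TEV = 108°  [vertical angles at E]
2. ∠KVN = 62°  [same arc NK]
3. ∠NEV = 72°  [linear pair at E on TN]
4. ∠TNV = 46°  [△VEN]

∠TNV = 46°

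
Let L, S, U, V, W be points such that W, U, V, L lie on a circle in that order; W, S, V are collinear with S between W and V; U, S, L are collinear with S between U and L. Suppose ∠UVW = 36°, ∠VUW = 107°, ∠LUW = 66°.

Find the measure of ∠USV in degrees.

∠USV = 103°

1. ∠UWV = 37°  [△WUV]
2. ∠USW = 77°  [△WSU]
3. ∠USV = 103°  [linear pair at S on WV]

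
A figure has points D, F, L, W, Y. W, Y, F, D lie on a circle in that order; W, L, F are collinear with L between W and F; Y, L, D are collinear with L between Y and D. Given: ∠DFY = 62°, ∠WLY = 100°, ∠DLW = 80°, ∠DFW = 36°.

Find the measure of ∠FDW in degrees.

∠FDW = 70°

1. ∠DWY = 118°  [cyclic WYFD, opposite ∠W+∠F]
2. ∠DYW = 36°  [same arc WD]
3. ∠WDY = 26°  [△WYD]
4. ∠DWF = 74°  [△WLD]
5. ∠FDW = 70°  [△WFD]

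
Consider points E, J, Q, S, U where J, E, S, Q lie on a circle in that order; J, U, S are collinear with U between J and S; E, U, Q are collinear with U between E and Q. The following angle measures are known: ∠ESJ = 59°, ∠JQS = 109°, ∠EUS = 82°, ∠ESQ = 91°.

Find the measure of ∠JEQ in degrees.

∠JEQ = 32°

1. ∠EQJ = 59°  [same arc JE]
2. ∠EJQ = 89°  [cyclic JESQ, opposite ∠J+∠S]
3. ∠JEQ = 32°  [△JEQ]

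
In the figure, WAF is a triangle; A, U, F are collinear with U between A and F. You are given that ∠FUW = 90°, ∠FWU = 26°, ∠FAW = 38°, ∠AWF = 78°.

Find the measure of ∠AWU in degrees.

1. ∠AUW = 90°  [linear pair at U on AF]
2. ∠UAW = 38°  [U on ray AF]
3. ∠AWU = 52°  [△WAU]

∠AWU = 52°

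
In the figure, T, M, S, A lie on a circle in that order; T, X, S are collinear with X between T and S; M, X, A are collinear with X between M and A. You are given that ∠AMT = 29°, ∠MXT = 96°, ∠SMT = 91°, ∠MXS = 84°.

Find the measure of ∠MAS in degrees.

1. ∠AST = 29°  [same arc TA]
2. ∠AXS = 96°  [vertical angles at X]
3. ∠MAS = 55°  [△SXA]

∠MAS = 55°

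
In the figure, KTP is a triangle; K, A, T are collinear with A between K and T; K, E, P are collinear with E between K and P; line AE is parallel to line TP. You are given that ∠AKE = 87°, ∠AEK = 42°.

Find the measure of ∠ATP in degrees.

1. ∠EAK = 51°  [△KAE]
2. ∠EAT = 129°  [linear pair at A on KT]
3. ∠ATP = 51°  [AE∥TP, co-interior at T–A]

∠ATP = 51°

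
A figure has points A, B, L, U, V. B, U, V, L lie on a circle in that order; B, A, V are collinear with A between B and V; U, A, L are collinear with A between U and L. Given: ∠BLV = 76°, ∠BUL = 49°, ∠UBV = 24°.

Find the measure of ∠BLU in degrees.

∠BLU = 52°

1. ∠BUV = 104°  [cyclic BUVL, opposite ∠U+∠L]
2. ∠BVU = 52°  [△BUV]
3. ∠BLU = 52°  [same arc BU]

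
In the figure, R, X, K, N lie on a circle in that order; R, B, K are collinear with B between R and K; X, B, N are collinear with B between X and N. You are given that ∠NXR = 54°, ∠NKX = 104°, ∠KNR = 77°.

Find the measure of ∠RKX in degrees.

∠RKX = 50°

1. ∠NRX = 76°  [cyclic RXKN, opposite ∠R+∠K]
2. ∠RNX = 50°  [△RXN]
3. ∠RKX = 50°  [same arc RX]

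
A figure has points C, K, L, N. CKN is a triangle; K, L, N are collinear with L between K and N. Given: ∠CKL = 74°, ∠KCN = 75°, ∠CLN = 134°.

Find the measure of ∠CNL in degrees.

1. ∠CKN = 74°  [L on ray KN]
2. ∠CNK = 31°  [△CKN]
3. ∠CNL = 31°  [L on ray NK]

∠CNL = 31°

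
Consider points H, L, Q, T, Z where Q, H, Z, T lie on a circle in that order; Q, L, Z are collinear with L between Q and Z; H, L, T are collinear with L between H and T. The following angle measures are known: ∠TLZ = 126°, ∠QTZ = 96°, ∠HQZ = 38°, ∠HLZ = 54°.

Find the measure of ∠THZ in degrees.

1. ∠QHZ = 84°  [cyclic QHZT, opposite ∠H+∠T]
2. ∠HZQ = 58°  [△QHZ]
3. ∠THZ = 68°  [△HLZ]

∠THZ = 68°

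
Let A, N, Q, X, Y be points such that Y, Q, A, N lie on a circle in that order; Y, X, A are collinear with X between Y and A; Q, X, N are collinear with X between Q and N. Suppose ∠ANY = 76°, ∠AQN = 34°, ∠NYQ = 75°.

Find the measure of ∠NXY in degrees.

∠NXY = 111°

1. ∠AYN = 34°  [same arc AN]
2. ∠NAQ = 105°  [cyclic YQAN, opposite ∠Y+∠A]
3. ∠NAY = 70°  [△YAN]
4. ∠ANQ = 41°  [△QAN]
5. ∠AXN = 69°  [△AXN]
6. ∠NXY = 111°  [linear pair at X on YA]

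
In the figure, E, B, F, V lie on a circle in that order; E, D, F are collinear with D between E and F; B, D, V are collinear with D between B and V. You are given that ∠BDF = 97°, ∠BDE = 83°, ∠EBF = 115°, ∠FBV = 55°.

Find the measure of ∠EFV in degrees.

1. ∠EVF = 65°  [cyclic EBFV, opposite ∠B+∠V]
2. ∠FEV = 55°  [same arc FV]
3. ∠EFV = 60°  [△EFV]

∠EFV = 60°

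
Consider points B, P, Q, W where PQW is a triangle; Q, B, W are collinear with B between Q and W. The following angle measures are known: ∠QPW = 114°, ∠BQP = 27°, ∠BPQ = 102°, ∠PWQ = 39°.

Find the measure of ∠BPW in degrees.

1. ∠PBQ = 51°  [△PQB]
2. ∠BWP = 39°  [B on ray WQ]
3. ∠PBW = 129°  [linear pair at B on QW]
4. ∠BPW = 12°  [△PBW]

∠BPW = 12°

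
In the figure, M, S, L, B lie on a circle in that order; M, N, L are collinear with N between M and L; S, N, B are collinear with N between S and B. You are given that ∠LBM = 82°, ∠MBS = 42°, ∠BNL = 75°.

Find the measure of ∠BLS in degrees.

∠BLS = 107°

1. ∠LSM = 98°  [cyclic MSLB, opposite ∠S+∠B]
2. ∠MLS = 42°  [same arc MS]
3. ∠MNS = 75°  [vertical angles at N]
4. ∠LMS = 40°  [△MSL]
5. ∠LNS = 105°  [linear pair at N on ML]
6. ∠LBS = 40°  [same arc SL]
7. ∠BSL = 33°  [△SNL]
8. ∠BLS = 107°  [△SLB]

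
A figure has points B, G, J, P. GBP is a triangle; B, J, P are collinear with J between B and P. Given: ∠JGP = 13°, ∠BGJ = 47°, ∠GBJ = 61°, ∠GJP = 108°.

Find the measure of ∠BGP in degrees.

∠BGP = 60°

1. ∠GPJ = 59°  [△GJP]
2. ∠GBP = 61°  [J on ray BP]
3. ∠BPG = 59°  [J on ray PB]
4. ∠BGP = 60°  [△GBP]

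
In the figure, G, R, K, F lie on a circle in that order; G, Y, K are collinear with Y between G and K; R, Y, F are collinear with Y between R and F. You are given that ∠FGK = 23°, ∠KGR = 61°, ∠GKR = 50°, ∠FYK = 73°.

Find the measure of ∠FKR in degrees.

∠FKR = 96°

1. ∠FRK = 23°  [same arc KF]
2. ∠KFR = 61°  [same arc RK]
3. ∠FKR = 96°  [△RKF]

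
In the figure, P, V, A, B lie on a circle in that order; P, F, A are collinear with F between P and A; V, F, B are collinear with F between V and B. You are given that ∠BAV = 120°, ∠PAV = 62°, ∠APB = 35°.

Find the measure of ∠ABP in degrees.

∠ABP = 87°

1. ∠BPV = 60°  [cyclic PVAB, opposite ∠P+∠A]
2. ∠PBV = 62°  [same arc PV]
3. ∠BVP = 58°  [△PVB]
4. ∠BAP = 58°  [same arc PB]
5. ∠ABP = 87°  [△PAB]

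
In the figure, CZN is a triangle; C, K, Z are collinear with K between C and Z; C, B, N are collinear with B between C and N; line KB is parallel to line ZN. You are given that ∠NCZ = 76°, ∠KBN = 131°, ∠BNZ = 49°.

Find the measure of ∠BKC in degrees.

1. ∠BCK = 76°  [K on CZ, B on CN]
2. ∠CBK = 49°  [linear pair at B on CN]
3. ∠BKC = 55°  [△CKB]

∠BKC = 55°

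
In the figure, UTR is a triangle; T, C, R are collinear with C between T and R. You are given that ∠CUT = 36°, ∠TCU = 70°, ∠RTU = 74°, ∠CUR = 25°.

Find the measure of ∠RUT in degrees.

1. ∠RCU = 110°  [linear pair at C on TR]
2. ∠CRU = 45°  [△UCR]
3. ∠TRU = 45°  [C on ray RT]
4. ∠RUT = 61°  [△UTR]

∠RUT = 61°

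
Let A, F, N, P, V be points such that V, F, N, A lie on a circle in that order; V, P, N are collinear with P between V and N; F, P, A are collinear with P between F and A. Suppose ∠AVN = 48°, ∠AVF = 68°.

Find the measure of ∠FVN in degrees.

∠FVN = 20°

1. ∠AFN = 48°  [same arc NA]
2. ∠ANF = 112°  [cyclic VFNA, opposite ∠V+∠N]
3. ∠FAN = 20°  [△FNA]
4. ∠FVN = 20°  [same arc FN]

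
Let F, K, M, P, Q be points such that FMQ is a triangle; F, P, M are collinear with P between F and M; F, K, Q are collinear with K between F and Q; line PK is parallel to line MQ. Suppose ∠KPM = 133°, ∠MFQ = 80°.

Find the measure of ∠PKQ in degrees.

1. ∠FPK = 47°  [linear pair at P on FM]
2. ∠KFP = 80°  [P on FM, K on FQ]
3. ∠FKP = 53°  [△FPK]
4. ∠PKQ = 127°  [linear pair at K on FQ]

∠PKQ = 127°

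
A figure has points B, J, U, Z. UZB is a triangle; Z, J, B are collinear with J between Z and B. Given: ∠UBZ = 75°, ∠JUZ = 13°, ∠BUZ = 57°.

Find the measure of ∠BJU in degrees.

1. ∠BZU = 48°  [△UZB]
2. ∠JZU = 48°  [J on ray ZB]
3. ∠UJZ = 119°  [△UZJ]
4. ∠BJU = 61°  [linear pair at J on ZB]

∠BJU = 61°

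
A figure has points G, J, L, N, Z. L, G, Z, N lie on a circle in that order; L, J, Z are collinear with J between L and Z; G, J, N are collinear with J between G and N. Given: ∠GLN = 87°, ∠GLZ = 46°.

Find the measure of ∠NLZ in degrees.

∠NLZ = 41°

1. ∠GZN = 93°  [cyclic LGZN, opposite ∠L+∠Z]
2. ∠GNZ = 46°  [same arc GZ]
3. ∠NGZ = 41°  [△GZN]
4. ∠NLZ = 41°  [same arc ZN]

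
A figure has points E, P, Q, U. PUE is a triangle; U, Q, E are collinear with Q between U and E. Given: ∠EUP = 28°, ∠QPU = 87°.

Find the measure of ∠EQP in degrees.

∠EQP = 115°

1. ∠PUQ = 28°  [Q on ray UE]
2. ∠PQU = 65°  [△PUQ]
3. ∠EQP = 115°  [linear pair at Q on UE]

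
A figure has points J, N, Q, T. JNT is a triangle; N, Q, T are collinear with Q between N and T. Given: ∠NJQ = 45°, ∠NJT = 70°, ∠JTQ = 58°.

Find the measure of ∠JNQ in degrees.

∠JNQ = 52°

1. ∠JTN = 58°  [Q on ray TN]
2. ∠JNT = 52°  [△JNT]
3. ∠JNQ = 52°  [Q on ray NT]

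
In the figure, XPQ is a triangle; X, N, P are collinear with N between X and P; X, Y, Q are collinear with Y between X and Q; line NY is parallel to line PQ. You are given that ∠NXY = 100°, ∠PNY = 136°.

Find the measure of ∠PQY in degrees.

∠PQY = 36°

1. ∠XNY = 44°  [linear pair at N on XP]
2. ∠NYX = 36°  [△XNY]
3. ∠NYQ = 144°  [linear pair at Y on XQ]
4. ∠PQY = 36°  [NY∥PQ, co-interior at Q–Y]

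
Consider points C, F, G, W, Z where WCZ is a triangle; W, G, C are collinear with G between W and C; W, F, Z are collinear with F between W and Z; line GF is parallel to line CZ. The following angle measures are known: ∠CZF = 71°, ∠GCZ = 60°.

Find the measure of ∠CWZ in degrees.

∠CWZ = 49°

1. ∠CZW = 71°  [F on ray ZW]
2. ∠WCZ = 60°  [G on ray CW]
3. ∠CWZ = 49°  [△WCZ]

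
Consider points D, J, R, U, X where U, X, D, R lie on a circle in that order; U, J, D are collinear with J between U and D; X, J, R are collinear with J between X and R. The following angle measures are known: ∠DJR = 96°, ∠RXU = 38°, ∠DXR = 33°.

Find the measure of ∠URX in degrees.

∠URX = 63°

1. ∠RJU = 84°  [linear pair at J on UD]
2. ∠DUR = 33°  [same arc DR]
3. ∠URX = 63°  [△UJR]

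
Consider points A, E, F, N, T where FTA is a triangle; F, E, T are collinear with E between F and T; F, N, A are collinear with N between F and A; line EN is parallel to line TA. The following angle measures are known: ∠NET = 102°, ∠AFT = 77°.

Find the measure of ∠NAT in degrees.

∠NAT = 25°

1. ∠FEN = 78°  [linear pair at E on FT]
2. ∠EFN = 77°  [E on FT, N on FA]
3. ∠ENF = 25°  [△FEN]
4. ∠ANE = 155°  [linear pair at N on FA]
5. ∠NAT = 25°  [EN∥TA, co-interior at A–N]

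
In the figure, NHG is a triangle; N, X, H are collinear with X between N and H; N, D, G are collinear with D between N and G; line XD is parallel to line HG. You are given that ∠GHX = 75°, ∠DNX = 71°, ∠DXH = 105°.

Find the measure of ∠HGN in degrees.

∠HGN = 34°

1. ∠GHN = 75°  [X on ray HN]
2. ∠GNH = 71°  [X on NH, D on NG]
3. ∠HGN = 34°  [△NHG]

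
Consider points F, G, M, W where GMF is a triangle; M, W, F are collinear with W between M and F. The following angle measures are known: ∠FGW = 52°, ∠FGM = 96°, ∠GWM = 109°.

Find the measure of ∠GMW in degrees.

1. ∠FWG = 71°  [linear pair at W on MF]
2. ∠GFW = 57°  [△GWF]
3. ∠GFM = 57°  [W on ray FM]
4. ∠FMG = 27°  [△GMF]
5. ∠GMW = 27°  [W on ray MF]

∠GMW = 27°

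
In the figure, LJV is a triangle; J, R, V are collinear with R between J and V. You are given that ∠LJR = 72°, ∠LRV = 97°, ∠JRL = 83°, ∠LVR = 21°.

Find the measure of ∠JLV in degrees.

∠JLV = 87°

1. ∠LJV = 72°  [R on ray JV]
2. ∠JVL = 21°  [R on ray VJ]
3. ∠JLV = 87°  [△LJV]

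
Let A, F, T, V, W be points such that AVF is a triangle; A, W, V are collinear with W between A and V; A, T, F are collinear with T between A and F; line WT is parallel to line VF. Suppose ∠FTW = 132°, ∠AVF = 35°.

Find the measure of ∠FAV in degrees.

∠FAV = 97°

1. ∠ATW = 48°  [linear pair at T on AF]
2. ∠AWT = 35°  [WT∥VF, corresponding at W]
3. ∠TAW = 97°  [△AWT]
4. ∠FAV = 97°  [W on AV, T on AF]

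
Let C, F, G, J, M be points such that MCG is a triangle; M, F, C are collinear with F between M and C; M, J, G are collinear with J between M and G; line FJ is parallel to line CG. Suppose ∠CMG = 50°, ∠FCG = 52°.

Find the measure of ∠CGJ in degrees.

1. ∠GCM = 52°  [F on ray CM]
2. ∠CGM = 78°  [△MCG]
3. ∠CGJ = 78°  [J on ray GM]

∠CGJ = 78°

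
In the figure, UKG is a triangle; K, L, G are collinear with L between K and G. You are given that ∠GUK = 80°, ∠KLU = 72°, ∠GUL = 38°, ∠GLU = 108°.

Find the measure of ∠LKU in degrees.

1. ∠LGU = 34°  [△ULG]
2. ∠KGU = 34°  [L on ray GK]
3. ∠GKU = 66°  [△UKG]
4. ∠LKU = 66°  [L on ray KG]

∠LKU = 66°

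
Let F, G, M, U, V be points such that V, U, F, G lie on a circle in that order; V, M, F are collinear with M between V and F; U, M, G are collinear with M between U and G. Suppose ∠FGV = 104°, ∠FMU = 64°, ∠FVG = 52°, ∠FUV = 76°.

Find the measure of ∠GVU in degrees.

∠GVU = 92°

1. ∠GFV = 24°  [△VFG]
2. ∠GMV = 64°  [vertical angles at M]
3. ∠UGV = 64°  [△VMG]
4. ∠GUV = 24°  [same arc VG]
5. ∠GVU = 92°  [△VUG]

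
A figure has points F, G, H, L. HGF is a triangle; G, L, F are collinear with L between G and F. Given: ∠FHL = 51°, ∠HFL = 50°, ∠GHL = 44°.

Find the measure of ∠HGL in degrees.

1. ∠FLH = 79°  [△HLF]
2. ∠GLH = 101°  [linear pair at L on GF]
3. ∠HGL = 35°  [△HGL]

∠HGL = 35°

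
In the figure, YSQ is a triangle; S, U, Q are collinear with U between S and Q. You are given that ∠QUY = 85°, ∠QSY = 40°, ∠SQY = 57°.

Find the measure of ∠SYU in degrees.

∠SYU = 45°

1. ∠SUY = 95°  [linear pair at U on SQ]
2. ∠USY = 40°  [U on ray SQ]
3. ∠SYU = 45°  [△YSU]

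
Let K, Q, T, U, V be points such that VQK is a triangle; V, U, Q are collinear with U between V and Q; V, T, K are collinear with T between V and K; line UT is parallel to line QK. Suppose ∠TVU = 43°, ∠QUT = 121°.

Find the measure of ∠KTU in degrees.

∠KTU = 102°

1. ∠TUV = 59°  [linear pair at U on VQ]
2. ∠UTV = 78°  [△VUT]
3. ∠KTU = 102°  [linear pair at T on VK]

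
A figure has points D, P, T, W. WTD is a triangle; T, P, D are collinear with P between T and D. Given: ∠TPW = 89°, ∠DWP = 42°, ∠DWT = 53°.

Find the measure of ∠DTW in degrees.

∠DTW = 80°

1. ∠DPW = 91°  [linear pair at P on TD]
2. ∠PDW = 47°  [△WPD]
3. ∠TDW = 47°  [P on ray DT]
4. ∠DTW = 80°  [△WTD]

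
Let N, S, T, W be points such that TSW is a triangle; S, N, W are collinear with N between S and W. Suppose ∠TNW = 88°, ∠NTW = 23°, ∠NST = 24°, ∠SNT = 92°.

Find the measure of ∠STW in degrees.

1. ∠NWT = 69°  [△TNW]
2. ∠TSW = 24°  [N on ray SW]
3. ∠SWT = 69°  [N on ray WS]
4. ∠STW = 87°  [△TSW]

∠STW = 87°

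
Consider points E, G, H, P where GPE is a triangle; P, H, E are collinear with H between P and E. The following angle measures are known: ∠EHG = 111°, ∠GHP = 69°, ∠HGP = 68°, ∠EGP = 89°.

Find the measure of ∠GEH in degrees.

∠GEH = 48°

1. ∠GPH = 43°  [△GPH]
2. ∠EPG = 43°  [H on ray PE]
3. ∠GEP = 48°  [△GPE]
4. ∠GEH = 48°  [H on ray EP]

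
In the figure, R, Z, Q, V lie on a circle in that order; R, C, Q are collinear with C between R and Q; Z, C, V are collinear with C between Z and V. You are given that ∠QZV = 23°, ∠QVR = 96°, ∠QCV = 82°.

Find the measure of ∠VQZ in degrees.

∠VQZ = 120°

1. ∠QRV = 23°  [same arc QV]
2. ∠RQV = 61°  [△RQV]
3. ∠QVZ = 37°  [△QCV]
4. ∠VQZ = 120°  [△ZQV]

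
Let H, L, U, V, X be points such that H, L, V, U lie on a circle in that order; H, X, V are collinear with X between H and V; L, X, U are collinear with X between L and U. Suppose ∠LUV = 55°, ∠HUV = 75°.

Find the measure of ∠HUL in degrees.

1. ∠LHV = 55°  [same arc LV]
2. ∠HLV = 105°  [cyclic HLVU, opposite ∠L+∠U]
3. ∠HVL = 20°  [△HLV]
4. ∠HUL = 20°  [same arc HL]

∠HUL = 20°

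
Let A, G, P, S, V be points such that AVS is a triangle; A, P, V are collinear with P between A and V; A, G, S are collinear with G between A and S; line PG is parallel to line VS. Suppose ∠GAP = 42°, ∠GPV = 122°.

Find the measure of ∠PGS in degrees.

1. ∠APG = 58°  [linear pair at P on AV]
2. ∠AGP = 80°  [△APG]
3. ∠PGS = 100°  [linear pair at G on AS]

∠PGS = 100°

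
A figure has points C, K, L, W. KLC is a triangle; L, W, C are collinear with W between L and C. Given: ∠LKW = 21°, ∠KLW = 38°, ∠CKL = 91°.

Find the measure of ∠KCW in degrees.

1. ∠CLK = 38°  [W on ray LC]
2. ∠KCL = 51°  [△KLC]
3. ∠KCW = 51°  [W on ray CL]

∠KCW = 51°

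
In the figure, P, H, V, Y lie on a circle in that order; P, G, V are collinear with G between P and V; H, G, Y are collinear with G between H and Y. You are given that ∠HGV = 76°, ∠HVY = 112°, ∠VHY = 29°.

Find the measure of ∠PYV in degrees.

1. ∠PGY = 76°  [vertical angles at G]
2. ∠HYV = 39°  [△HVY]
3. ∠VPY = 29°  [same arc VY]
4. ∠VGY = 104°  [linear pair at G on PV]
5. ∠PVY = 37°  [△VGY]
6. ∠PYV = 114°  [△PVY]

∠PYV = 114°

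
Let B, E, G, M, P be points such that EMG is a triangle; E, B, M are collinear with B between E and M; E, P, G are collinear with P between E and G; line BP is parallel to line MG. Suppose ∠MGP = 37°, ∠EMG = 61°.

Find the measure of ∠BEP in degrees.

∠BEP = 82°

1. ∠EGM = 37°  [P on ray GE]
2. ∠GEM = 82°  [△EMG]
3. ∠BEP = 82°  [B on EM, P on EG]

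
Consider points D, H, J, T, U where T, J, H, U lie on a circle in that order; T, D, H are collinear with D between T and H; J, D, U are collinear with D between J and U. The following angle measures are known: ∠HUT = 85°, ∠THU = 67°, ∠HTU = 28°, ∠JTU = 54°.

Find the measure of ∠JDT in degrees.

∠JDT = 87°

1. ∠TJU = 67°  [same arc TU]
2. ∠HJU = 28°  [same arc HU]
3. ∠JHU = 126°  [cyclic TJHU, opposite ∠T+∠H]
4. ∠HUJ = 26°  [△JHU]
5. ∠HTJ = 26°  [same arc JH]
6. ∠JDT = 87°  [△TDJ]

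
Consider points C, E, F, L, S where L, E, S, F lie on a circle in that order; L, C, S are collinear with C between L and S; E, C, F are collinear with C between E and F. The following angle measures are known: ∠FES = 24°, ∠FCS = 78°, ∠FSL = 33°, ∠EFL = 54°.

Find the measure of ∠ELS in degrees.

1. ∠ECL = 78°  [vertical angles at C]
2. ∠FEL = 33°  [same arc LF]
3. ∠ELS = 69°  [△LCE]

∠ELS = 69°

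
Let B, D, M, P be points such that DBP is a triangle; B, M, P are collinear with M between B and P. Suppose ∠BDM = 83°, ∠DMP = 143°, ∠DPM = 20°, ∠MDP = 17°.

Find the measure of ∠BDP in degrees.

∠BDP = 100°

1. ∠BMD = 37°  [linear pair at M on BP]
2. ∠BPD = 20°  [M on ray PB]
3. ∠DBM = 60°  [△DBM]
4. ∠DBP = 60°  [M on ray BP]
5. ∠BDP = 100°  [△DBP]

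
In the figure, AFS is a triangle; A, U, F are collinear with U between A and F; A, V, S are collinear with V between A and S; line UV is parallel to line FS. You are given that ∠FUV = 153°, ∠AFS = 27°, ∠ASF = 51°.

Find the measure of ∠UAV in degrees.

1. ∠AUV = 27°  [linear pair at U on AF]
2. ∠AVU = 51°  [UV∥FS, corresponding at V]
3. ∠UAV = 102°  [△AUV]

∠UAV = 102°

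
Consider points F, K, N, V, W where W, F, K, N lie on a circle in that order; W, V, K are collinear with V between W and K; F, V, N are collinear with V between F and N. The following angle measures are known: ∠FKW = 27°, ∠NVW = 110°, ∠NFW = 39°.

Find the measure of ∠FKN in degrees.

∠FKN = 66°

1. ∠FNW = 27°  [same arc WF]
2. ∠FWN = 114°  [△WFN]
3. ∠FKN = 66°  [cyclic WFKN, opposite ∠W+∠K]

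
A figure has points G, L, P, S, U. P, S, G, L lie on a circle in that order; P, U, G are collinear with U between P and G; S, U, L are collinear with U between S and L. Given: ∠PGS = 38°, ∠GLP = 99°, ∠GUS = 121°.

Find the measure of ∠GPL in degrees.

∠GPL = 21°

1. ∠PLS = 38°  [same arc PS]
2. ∠LUP = 121°  [vertical angles at U]
3. ∠GPL = 21°  [△PUL]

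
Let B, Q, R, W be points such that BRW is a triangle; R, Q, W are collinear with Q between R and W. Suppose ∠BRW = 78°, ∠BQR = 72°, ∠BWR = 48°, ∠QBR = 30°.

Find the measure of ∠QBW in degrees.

1. ∠BQW = 108°  [linear pair at Q on RW]
2. ∠BWQ = 48°  [Q on ray WR]
3. ∠QBW = 24°  [△BQW]

∠QBW = 24°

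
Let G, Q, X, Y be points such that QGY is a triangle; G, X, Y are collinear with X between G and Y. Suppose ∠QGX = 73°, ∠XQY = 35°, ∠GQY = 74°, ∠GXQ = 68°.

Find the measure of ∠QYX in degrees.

∠QYX = 33°

1. ∠QGY = 73°  [X on ray GY]
2. ∠GYQ = 33°  [△QGY]
3. ∠QYX = 33°  [X on ray YG]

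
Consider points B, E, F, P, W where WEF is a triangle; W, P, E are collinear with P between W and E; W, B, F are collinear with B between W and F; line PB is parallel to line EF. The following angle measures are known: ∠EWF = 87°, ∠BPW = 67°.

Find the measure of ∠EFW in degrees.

1. ∠BWP = 87°  [P on WE, B on WF]
2. ∠PBW = 26°  [△WPB]
3. ∠EFW = 26°  [PB∥EF, corresponding at B]

∠EFW = 26°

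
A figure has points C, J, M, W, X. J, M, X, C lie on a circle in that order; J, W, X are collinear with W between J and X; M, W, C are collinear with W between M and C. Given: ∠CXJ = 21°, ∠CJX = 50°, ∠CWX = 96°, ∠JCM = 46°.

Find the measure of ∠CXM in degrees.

1. ∠MCX = 63°  [△XWC]
2. ∠CMX = 50°  [same arc XC]
3. ∠CXM = 67°  [△MXC]

∠CXM = 67°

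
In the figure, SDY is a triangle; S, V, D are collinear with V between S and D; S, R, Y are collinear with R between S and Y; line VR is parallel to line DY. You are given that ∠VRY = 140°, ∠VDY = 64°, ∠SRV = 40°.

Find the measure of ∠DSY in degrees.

1. ∠SDY = 64°  [V on ray DS]
2. ∠DYS = 40°  [VR∥DY, corresponding at R]
3. ∠DSY = 76°  [△SDY]

∠DSY = 76°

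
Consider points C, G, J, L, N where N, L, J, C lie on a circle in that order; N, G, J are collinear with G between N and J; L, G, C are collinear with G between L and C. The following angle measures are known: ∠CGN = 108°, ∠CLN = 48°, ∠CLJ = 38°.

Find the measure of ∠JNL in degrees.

∠JNL = 60°

1. ∠JGL = 108°  [vertical angles at G]
2. ∠LGN = 72°  [linear pair at G on NJ]
3. ∠JNL = 60°  [△NGL]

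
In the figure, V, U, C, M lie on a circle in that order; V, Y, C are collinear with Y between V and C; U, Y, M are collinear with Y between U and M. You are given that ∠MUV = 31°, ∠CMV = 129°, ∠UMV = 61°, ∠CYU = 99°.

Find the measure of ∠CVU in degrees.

∠CVU = 68°

1. ∠CUV = 51°  [cyclic VUCM, opposite ∠U+∠M]
2. ∠UCV = 61°  [same arc VU]
3. ∠CVU = 68°  [△VUC]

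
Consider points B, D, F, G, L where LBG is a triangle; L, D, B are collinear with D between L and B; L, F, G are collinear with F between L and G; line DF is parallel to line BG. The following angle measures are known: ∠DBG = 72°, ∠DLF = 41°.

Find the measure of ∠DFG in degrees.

1. ∠GBL = 72°  [D on ray BL]
2. ∠BLG = 41°  [D on LB, F on LG]
3. ∠BGL = 67°  [△LBG]
4. ∠DFL = 67°  [DF∥BG, corresponding at F]
5. ∠DFG = 113°  [linear pair at F on LG]

∠DFG = 113°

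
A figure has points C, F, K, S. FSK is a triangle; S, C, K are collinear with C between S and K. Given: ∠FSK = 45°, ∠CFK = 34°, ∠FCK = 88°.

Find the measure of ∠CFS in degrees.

∠CFS = 43°

1. ∠CSF = 45°  [C on ray SK]
2. ∠FCS = 92°  [linear pair at C on SK]
3. ∠CFS = 43°  [△FSC]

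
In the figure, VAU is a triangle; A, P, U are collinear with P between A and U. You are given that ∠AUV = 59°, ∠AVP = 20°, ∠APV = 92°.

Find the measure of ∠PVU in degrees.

∠PVU = 33°

1. ∠PUV = 59°  [P on ray UA]
2. ∠UPV = 88°  [linear pair at P on AU]
3. ∠PVU = 33°  [△VPU]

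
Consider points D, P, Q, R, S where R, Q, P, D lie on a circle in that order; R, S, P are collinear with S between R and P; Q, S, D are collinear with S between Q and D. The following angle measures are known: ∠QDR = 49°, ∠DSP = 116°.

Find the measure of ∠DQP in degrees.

∠DQP = 67°

1. ∠QPR = 49°  [same arc RQ]
2. ∠QSR = 116°  [vertical angles at S]
3. ∠PSQ = 64°  [linear pair at S on RP]
4. ∠DQP = 67°  [△QSP]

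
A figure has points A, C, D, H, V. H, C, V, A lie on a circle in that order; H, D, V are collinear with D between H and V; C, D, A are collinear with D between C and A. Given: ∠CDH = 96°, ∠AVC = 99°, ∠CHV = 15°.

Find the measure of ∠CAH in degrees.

1. ∠ACH = 69°  [△HDC]
2. ∠AHC = 81°  [cyclic HCVA, opposite ∠H+∠V]
3. ∠CAH = 30°  [△HCA]

∠CAH = 30°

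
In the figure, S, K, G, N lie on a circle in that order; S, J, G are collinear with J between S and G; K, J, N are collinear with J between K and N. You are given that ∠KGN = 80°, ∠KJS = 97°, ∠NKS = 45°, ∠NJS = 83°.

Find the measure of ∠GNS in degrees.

1. ∠KSN = 100°  [cyclic SKGN, opposite ∠S+∠G]
2. ∠NGS = 45°  [same arc SN]
3. ∠KNS = 35°  [△SKN]
4. ∠GSN = 62°  [△SJN]
5. ∠GNS = 73°  [△SGN]

∠GNS = 73°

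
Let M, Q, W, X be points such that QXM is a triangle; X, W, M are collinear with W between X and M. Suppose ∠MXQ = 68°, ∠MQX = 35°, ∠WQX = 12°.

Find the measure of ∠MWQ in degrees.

1. ∠QXW = 68°  [W on ray XM]
2. ∠QWX = 100°  [△QXW]
3. ∠MWQ = 80°  [linear pair at W on XM]

∠MWQ = 80°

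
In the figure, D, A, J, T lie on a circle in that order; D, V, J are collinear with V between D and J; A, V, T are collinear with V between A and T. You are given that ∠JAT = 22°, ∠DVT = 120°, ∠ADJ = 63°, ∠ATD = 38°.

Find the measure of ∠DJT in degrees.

∠DJT = 57°

1. ∠JVT = 60°  [linear pair at V on DJ]
2. ∠ATJ = 63°  [same arc AJ]
3. ∠DJT = 57°  [△JVT]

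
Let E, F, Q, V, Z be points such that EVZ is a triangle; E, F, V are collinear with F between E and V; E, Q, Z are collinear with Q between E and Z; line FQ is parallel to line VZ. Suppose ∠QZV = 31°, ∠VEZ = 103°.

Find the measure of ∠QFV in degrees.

∠QFV = 134°

1. ∠EZV = 31°  [Q on ray ZE]
2. ∠EVZ = 46°  [△EVZ]
3. ∠EFQ = 46°  [FQ∥VZ, corresponding at F]
4. ∠QFV = 134°  [linear pair at F on EV]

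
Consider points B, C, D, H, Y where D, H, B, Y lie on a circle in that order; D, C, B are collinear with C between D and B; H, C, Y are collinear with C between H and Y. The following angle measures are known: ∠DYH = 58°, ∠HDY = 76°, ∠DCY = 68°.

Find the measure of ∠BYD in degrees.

∠BYD = 80°

1. ∠DHY = 46°  [△DHY]
2. ∠BDY = 54°  [△DCY]
3. ∠DBY = 46°  [same arc DY]
4. ∠BYD = 80°  [△DBY]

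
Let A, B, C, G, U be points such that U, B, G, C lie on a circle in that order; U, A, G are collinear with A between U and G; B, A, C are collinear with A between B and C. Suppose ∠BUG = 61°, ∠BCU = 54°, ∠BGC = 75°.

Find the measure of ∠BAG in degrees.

∠BAG = 82°

1. ∠BCG = 61°  [same arc BG]
2. ∠BGU = 54°  [same arc UB]
3. ∠CBG = 44°  [△BGC]
4. ∠BAG = 82°  [△BAG]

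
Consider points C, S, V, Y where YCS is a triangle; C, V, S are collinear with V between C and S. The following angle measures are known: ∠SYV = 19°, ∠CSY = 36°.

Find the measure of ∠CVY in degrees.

∠CVY = 55°

1. ∠VSY = 36°  [V on ray SC]
2. ∠SVY = 125°  [△YVS]
3. ∠CVY = 55°  [linear pair at V on CS]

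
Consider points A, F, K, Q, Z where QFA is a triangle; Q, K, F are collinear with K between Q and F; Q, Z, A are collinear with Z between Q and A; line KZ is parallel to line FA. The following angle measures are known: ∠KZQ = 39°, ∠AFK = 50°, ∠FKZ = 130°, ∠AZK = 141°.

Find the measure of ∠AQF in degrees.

1. ∠FAQ = 39°  [KZ∥FA, corresponding at Z]
2. ∠AFQ = 50°  [K on ray FQ]
3. ∠AQF = 91°  [△QFA]

∠AQF = 91°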